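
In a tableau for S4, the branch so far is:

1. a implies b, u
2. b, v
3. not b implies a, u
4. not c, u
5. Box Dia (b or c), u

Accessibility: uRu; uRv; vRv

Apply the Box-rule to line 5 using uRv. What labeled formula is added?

Dia (b or c), v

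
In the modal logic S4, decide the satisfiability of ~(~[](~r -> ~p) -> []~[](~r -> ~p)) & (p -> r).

Yes, satisfiable

1. ~(~[](~r -> ~p) -> []~[](~r -> ~p)) & (p -> r), 0
2. ~(~[](~r -> ~p) -> []~[](~r -> ~p)), 0
3. p -> r, 0
4. ~[](~r -> ~p), 0
5. ~[]~[](~r -> ~p), 0
6. r, 0
7. ~(~r -> ~p), 1
8. ~r, 1
9. p, 1
10. [](~r -> ~p), 2
11. ~r -> ~p, 2
12. ~p, 2
Accessibility: 0R0, 0R1, 0R2, 1R1, 2R2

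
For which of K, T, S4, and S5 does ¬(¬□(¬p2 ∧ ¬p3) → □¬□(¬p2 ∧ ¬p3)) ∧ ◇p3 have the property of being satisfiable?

S4-tableau for the formula:
1. ¬(¬□(¬p2 ∧ ¬p3) → □¬□(¬p2 ∧ ¬p3)) ∧ ◇p3, w0
2. ¬(¬□(¬p2 ∧ ¬p3) → □¬□(¬p2 ∧ ¬p3)), w0
3. ◇p3, w0
4. ¬□(¬p2 ∧ ¬p3), w0
5. ¬□¬□(¬p2 ∧ ¬p3), w0
6. p3, w1
7. ¬(¬p2 ∧ ¬p3), w2
8. p3, w2
9. □(¬p2 ∧ ¬p3), w3
10. ¬p2 ∧ ¬p3, w3
11. ¬p2, w3
12. ¬p3, w3
Accessibility: w0Rw0, w0Rw1, w0Rw2, w0Rw3, w1Rw1, w2Rw2, w3Rw3
Complete open branch: satisfiable in S4, hence also in K, T (this S4-model is also a K-model and a T-model).
S5-tableau for the formula:
1. ¬(¬□(¬p2 ∧ ¬p3) → □¬□(¬p2 ∧ ¬p3)) ∧ ◇p3, w0
2. ¬(¬□(¬p2 ∧ ¬p3) → □¬□(¬p2 ∧ ¬p3)), w0
3. ◇p3, w0
4. ¬□(¬p2 ∧ ¬p3), w0
5. ¬□¬□(¬p2 ∧ ¬p3), w0
6. p3, w1
7. ¬(¬p2 ∧ ¬p3), w2
8. p3, w2
9. □(¬p2 ∧ ¬p3), w3
10. ¬p2 ∧ ¬p3, w0
11. ¬p2, w0
12. ¬p3, w0
13. ¬p2 ∧ ¬p3, w1
14. ¬p2, w1
15. ¬p3, w1
Accessibility: w0Rw0, w0Rw1, w0Rw2, w0Rw3, w1Rw0, w1Rw1, w1Rw2, w1Rw3, w2Rw0, w2Rw1, w2Rw2, w2Rw3, w3Rw0, w3Rw1, w3Rw2, w3Rw3
Branch closes: p3 and ¬p3 both at w1.
Every branch closes (one shown): unsatisfiable in S5.

K, T, S4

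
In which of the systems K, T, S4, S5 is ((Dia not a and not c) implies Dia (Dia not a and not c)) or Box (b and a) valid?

K-tableau for the negation not (((Dia not a and not c) implies Dia (Dia not a and not c)) or Box (b and a)):
1. not (((Dia not a and not c) implies Dia (Dia not a and not c)) or Box (b and a)), u
2. not ((Dia not a and not c) implies Dia (Dia not a and not c)), u   [neg-or-rule on 1]
3. not Box (b and a), u   [neg-or-rule on 1]
4. Dia not a and not c, u   [neg-implies-rule on 2]
5. not Dia (Dia not a and not c), u   [neg-implies-rule on 2]
6. Dia not a, u   [and-rule on 4]
7. not c, u   [and-rule on 4]
8. not (b and a), v   [neg-Box-rule on 3: fresh world v, uRv]
9. not (Dia not a and not c), v   [neg-Dia-rule on 5 via uRv]
10. not a, v   [neg-and-rule on 8 (branches; this branch)]
11. c, v   [neg-and-rule on 9 (branches; this branch)]
12. not a, w   [Dia-rule on 6: fresh world w, uRw]
13. not (Dia not a and not c), w   [neg-Dia-rule on 5 via uRw]
14. c, w   [neg-and-rule on 13 (branches; this branch)]
Accessibility: uRv, uRw
Complete open branch: countermodel on a K-frame, so not valid in K.
T-tableau for the negation not (((Dia not a and not c) implies Dia (Dia not a and not c)) or Box (b and a)):
1. not (((Dia not a and not c) implies Dia (Dia not a and not c)) or Box (b and a)), u
2. not ((Dia not a and not c) implies Dia (Dia not a and not c)), u   [neg-or-rule on 1]
3. not Box (b and a), u   [neg-or-rule on 1]
4. Dia not a and not c, u   [neg-implies-rule on 2]
5. not Dia (Dia not a and not c), u   [neg-implies-rule on 2]
6. Dia not a, u   [and-rule on 4]
7. not c, u   [and-rule on 4]
8. not (Dia not a and not c), u   [neg-Dia-rule on 5 via uRu]
9. not Dia not a, u   [neg-and-rule on 8 (branches; this branch)]
10. a, u   [neg-Dia-rule on 9 via uRu]
11. not (b and a), v   [neg-Box-rule on 3: fresh world v, uRv]
12. not (Dia not a and not c), v   [neg-Dia-rule on 5 via uRv]
13. a, v   [neg-Dia-rule on 9 via uRv]
14. not b, v   [neg-and-rule on 11 (branches; this branch)]
15. c, v   [neg-and-rule on 12 (branches; this branch)]
16. not a, w   [Dia-rule on 6: fresh world w, uRw]
17. not (Dia not a and not c), w   [neg-Dia-rule on 5 via uRw]
18. a, w   [neg-Dia-rule on 9 via uRw]
Accessibility: uRu, uRv, uRw, vRv, wRw
Branch closes: a and not a both at w.
Every branch closes (one shown): valid in T, hence also in S4, S5 (every theorem of T is a theorem of S4 and S5).

T, S4, S5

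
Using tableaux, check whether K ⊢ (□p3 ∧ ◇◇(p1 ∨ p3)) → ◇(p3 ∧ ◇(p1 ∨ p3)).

Tableau for the negation ¬((□p3 ∧ ◇◇(p1 ∨ p3)) → ◇(p3 ∧ ◇(p1 ∨ p3))):
1. ¬((□p3 ∧ ◇◇(p1 ∨ p3)) → ◇(p3 ∧ ◇(p1 ∨ p3))), u
2. □p3 ∧ ◇◇(p1 ∨ p3), u
3. ¬◇(p3 ∧ ◇(p1 ∨ p3)), u
4. □p3, u
5. ◇◇(p1 ∨ p3), u
6. ◇(p1 ∨ p3), v
7. ¬(p3 ∧ ◇(p1 ∨ p3)), v
8. p3, v
9. ¬◇(p1 ∨ p3), v
10. p1 ∨ p3, w
11. ¬(p1 ∨ p3), w
12. ¬p1, w
13. ¬p3, w
14. p3, w
Accessibility: uRv, vRw
Branch closes: p3 and ¬p3 both at w.
Every branch of the negation's tableau closes; the branch above is one of them.

Valid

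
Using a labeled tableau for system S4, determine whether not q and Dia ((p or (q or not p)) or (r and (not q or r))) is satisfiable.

Satisfiable (open branch found)

1. not q and Dia ((p or (q or not p)) or (r and (not q or r))), w0
2. not q, w0
3. Dia ((p or (q or not p)) or (r and (not q or r))), w0
4. (p or (q or not p)) or (r and (not q or r)), w1
5. r and (not q or r), w1
6. r, w1
7. not q or r, w1
Accessibility: w0Rw0, w0Rw1, w1Rw1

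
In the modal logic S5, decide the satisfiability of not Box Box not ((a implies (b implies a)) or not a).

1. not Box Box not ((a implies (b implies a)) or not a), 0
2. not Box not ((a implies (b implies a)) or not a), 1
3. (a implies (b implies a)) or not a, 2
4. not a, 2
Accessibility: 0R0, 0R1, 0R2, 1R0, 1R1, 1R2, 2R0, 2R1, 2R2

Satisfiable (open branch found)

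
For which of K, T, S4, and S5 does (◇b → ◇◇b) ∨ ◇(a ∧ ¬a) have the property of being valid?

K-tableau for the negation ¬((◇b → ◇◇b) ∨ ◇(a ∧ ¬a)):
1. ¬((◇b → ◇◇b) ∨ ◇(a ∧ ¬a)), 0
2. ¬(◇b → ◇◇b), 0   [¬∨-rule on 1]
3. ¬◇(a ∧ ¬a), 0   [¬∨-rule on 1]
4. ◇b, 0   [¬→-rule on 2]
5. ¬◇◇b, 0   [¬→-rule on 2]
6. b, 1   [◇-rule on 4: fresh world 1, 0R1]
7. ¬(a ∧ ¬a), 1   [¬◇-rule on 3 via 0R1]
8. ¬◇b, 1   [¬◇-rule on 5 via 0R1]
9. a, 1   [¬∧-rule on 7 (branches; this branch)]
Accessibility: 0R1
Complete open branch: countermodel on a K-frame, so not valid in K.
T-tableau for the negation ¬((◇b → ◇◇b) ∨ ◇(a ∧ ¬a)):
1. ¬((◇b → ◇◇b) ∨ ◇(a ∧ ¬a)), 0
2. ¬(◇b → ◇◇b), 0   [¬∨-rule on 1]
3. ¬◇(a ∧ ¬a), 0   [¬∨-rule on 1]
4. ◇b, 0   [¬→-rule on 2]
5. ¬◇◇b, 0   [¬→-rule on 2]
6. ¬(a ∧ ¬a), 0   [¬◇-rule on 3 via 0R0]
7. ¬◇b, 0   [¬◇-rule on 5 via 0R0]
8. ¬b, 0   [¬◇-rule on 7 via 0R0]
9. a, 0   [¬∧-rule on 6 (branches; this branch)]
10. b, 1   [◇-rule on 4: fresh world 1, 0R1]
11. ¬(a ∧ ¬a), 1   [¬◇-rule on 3 via 0R1]
12. ¬◇b, 1   [¬◇-rule on 5 via 0R1]
13. ¬b, 1   [¬◇-rule on 7 via 0R1]
Accessibility: 0R0, 0R1, 1R1
Branch closes: b and ¬b both at 1.
Every branch closes (one shown): valid in T, hence also in S4, S5 (every theorem of T is a theorem of S4 and S5).

T, S4, S5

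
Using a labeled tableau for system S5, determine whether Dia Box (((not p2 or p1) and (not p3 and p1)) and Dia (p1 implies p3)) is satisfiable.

Unsatisfiable

1. Dia Box (((not p2 or p1) and (not p3 and p1)) and Dia (p1 implies p3)), 0
2. Box (((not p2 or p1) and (not p3 and p1)) and Dia (p1 implies p3)), 1   [Dia-rule on 1: fresh world 1, 0R1]
3. ((not p2 or p1) and (not p3 and p1)) and Dia (p1 implies p3), 0   [Box-rule on 2 via 1R0]
4. (not p2 or p1) and (not p3 and p1), 0   [and-rule on 3]
5. Dia (p1 implies p3), 0   [and-rule on 3]
6. not p2 or p1, 0   [and-rule on 4]
7. not p3 and p1, 0   [and-rule on 4]
8. not p3, 0   [and-rule on 7]
9. p1, 0   [and-rule on 7]
10. ((not p2 or p1) and (not p3 and p1)) and Dia (p1 implies p3), 1   [Box-rule on 2 via 1R1]
11. (not p2 or p1) and (not p3 and p1), 1   [and-rule on 10]
12. Dia (p1 implies p3), 1   [and-rule on 10]
13. not p2 or p1, 1   [and-rule on 11]
14. not p3 and p1, 1   [and-rule on 11]
15. not p3, 1   [and-rule on 14]
16. p1, 1   [and-rule on 14]
17. p1 implies p3, 2   [Dia-rule on 5: fresh world 2, 0R2]
18. ((not p2 or p1) and (not p3 and p1)) and Dia (p1 implies p3), 2   [Box-rule on 2 via 1R2]
19. (not p2 or p1) and (not p3 and p1), 2   [and-rule on 18]
20. Dia (p1 implies p3), 2   [and-rule on 18]
21. not p2 or p1, 2   [and-rule on 19]
22. not p3 and p1, 2   [and-rule on 19]
23. not p3, 2   [and-rule on 22]
24. p1, 2   [and-rule on 22]
25. p3, 2   [implies-rule on 17 (branches; this branch)]
Accessibility: 0R0, 0R1, 0R2, 1R0, 1R1, 1R2, 2R0, 2R1, 2R2
Branch closes: p3 and not p3 both at 2.
Every branch closes; the branch above is one of them.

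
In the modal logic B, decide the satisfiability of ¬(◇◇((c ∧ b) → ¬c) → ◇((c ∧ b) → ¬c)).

1. ¬(◇◇((c ∧ b) → ¬c) → ◇((c ∧ b) → ¬c)), w0
2. ◇◇((c ∧ b) → ¬c), w0
3. ¬◇((c ∧ b) → ¬c), w0
4. ¬((c ∧ b) → ¬c), w0
5. c ∧ b, w0
6. c, w0
7. b, w0
8. ◇((c ∧ b) → ¬c), w1
9. ¬((c ∧ b) → ¬c), w1
10. c ∧ b, w1
11. c, w1
12. b, w1
13. (c ∧ b) → ¬c, w2
14. ¬c, w2
Accessibility: w0Rw0, w0Rw1, w1Rw0, w1Rw1, w1Rw2, w2Rw1, w2Rw2

Yes, satisfiable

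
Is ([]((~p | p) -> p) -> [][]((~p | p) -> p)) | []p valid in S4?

Tableau for the negation ~(([]((~p | p) -> p) -> [][]((~p | p) -> p)) | []p):
1. ~(([]((~p | p) -> p) -> [][]((~p | p) -> p)) | []p), 0
2. ~([]((~p | p) -> p) -> [][]((~p | p) -> p)), 0
3. ~[]p, 0
4. []((~p | p) -> p), 0
5. ~[][]((~p | p) -> p), 0
6. (~p | p) -> p, 0
7. p, 0
8. ~p, 1
9. (~p | p) -> p, 1
10. ~(~p | p), 1
11. p, 1
Accessibility: 0R0, 0R1, 1R1
Branch closes: p and ~p both at 1.
All branches of the negation close; one closing branch shown above.

Valid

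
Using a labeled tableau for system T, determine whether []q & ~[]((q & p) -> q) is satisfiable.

1. []q & ~[]((q & p) -> q), u
2. []q, u
3. ~[]((q & p) -> q), u
4. q, u
5. ~((q & p) -> q), v
6. q & p, v
7. ~q, v
8. q, v
9. p, v
Accessibility: uRu, uRv, vRv
Branch closes: q and ~q both at v.
(One branch shown.) All branches close.

No, unsatisfiable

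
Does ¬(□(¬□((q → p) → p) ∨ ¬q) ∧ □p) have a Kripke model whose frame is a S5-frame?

1. ¬(□(¬□((q → p) → p) ∨ ¬q) ∧ □p), u
2. ¬□p, u
3. ¬p, v
Accessibility: uRu, uRv, vRu, vRv

Satisfiable (open branch found)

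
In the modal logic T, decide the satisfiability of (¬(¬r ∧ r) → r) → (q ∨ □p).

Yes, satisfiable

1. (¬(¬r ∧ r) → r) → (q ∨ □p), 0
2. q ∨ □p, 0   [→-rule on 1 (branches; this branch)]
3. □p, 0   [∨-rule on 2 (branches; this branch)]
4. p, 0   [□-rule on 3 via 0R0]
Accessibility: 0R0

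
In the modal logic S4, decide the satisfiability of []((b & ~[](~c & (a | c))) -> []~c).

1. []((b & ~[](~c & (a | c))) -> []~c), u
2. (b & ~[](~c & (a | c))) -> []~c, u
3. []~c, u
4. ~c, u
Accessibility: uRu

Satisfiable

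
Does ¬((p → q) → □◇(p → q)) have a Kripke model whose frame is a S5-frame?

1. ¬((p → q) → □◇(p → q)), 0
2. p → q, 0   [¬→-rule on 1]
3. ¬□◇(p → q), 0   [¬→-rule on 1]
4. q, 0   [→-rule on 2 (branches; this branch)]
5. ¬◇(p → q), 1   [¬□-rule on 3: fresh world 1, 0R1]
6. ¬(p → q), 0   [¬◇-rule on 5 via 1R0]
7. p, 0   [¬→-rule on 6]
8. ¬q, 0   [¬→-rule on 6]
Accessibility: 0R0, 0R1, 1R0, 1R1
Branch closes: q and ¬q both at 0.
(One branch shown.) All branches close.

Unsatisfiable (every branch closes)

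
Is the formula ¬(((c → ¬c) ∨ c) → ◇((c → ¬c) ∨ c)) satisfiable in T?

1. ¬(((c → ¬c) ∨ c) → ◇((c → ¬c) ∨ c)), 0
2. (c → ¬c) ∨ c, 0   [¬→-rule on 1]
3. ¬◇((c → ¬c) ∨ c), 0   [¬→-rule on 1]
4. ¬((c → ¬c) ∨ c), 0   [¬◇-rule on 3 via 0R0]
5. ¬(c → ¬c), 0   [¬∨-rule on 4]
6. ¬c, 0   [¬∨-rule on 4]
7. c, 0   [¬→-rule on 5]
Accessibility: 0R0
Branch closes: c and ¬c both at 0.
All branches of the tableau close; one closing branch shown above.

No, unsatisfiable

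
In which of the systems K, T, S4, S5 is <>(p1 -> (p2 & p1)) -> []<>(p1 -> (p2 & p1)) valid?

S5

S5-tableau for the negation ~(<>(p1 -> (p2 & p1)) -> []<>(p1 -> (p2 & p1))):
1. ~(<>(p1 -> (p2 & p1)) -> []<>(p1 -> (p2 & p1))), u
2. <>(p1 -> (p2 & p1)), u   [~->-rule on 1]
3. ~[]<>(p1 -> (p2 & p1)), u   [~->-rule on 1]
4. p1 -> (p2 & p1), v   [<>-rule on 2: fresh world v, uRv]
5. p2 & p1, v   [->-rule on 4 (branches; this branch)]
6. p2, v   [&-rule on 5]
7. p1, v   [&-rule on 5]
8. ~<>(p1 -> (p2 & p1)), w   [~[]-rule on 3: fresh world w, uRw]
9. ~(p1 -> (p2 & p1)), u   [~<>-rule on 8 via wRu]
10. p1, u   [~->-rule on 9]
11. ~(p2 & p1), u   [~->-rule on 9]
12. ~(p1 -> (p2 & p1)), v   [~<>-rule on 8 via wRv]
13. ~(p2 & p1), v   [~->-rule on 12]
14. ~(p1 -> (p2 & p1)), w   [~<>-rule on 8 via wRw]
15. p1, w   [~->-rule on 14]
16. ~(p2 & p1), w   [~->-rule on 14]
17. ~p2, u   [~&-rule on 11 (branches; this branch)]
18. ~p1, v   [~&-rule on 13 (branches; this branch)]
Accessibility: uRu, uRv, uRw, vRu, vRv, vRw, wRu, wRv, wRw
Branch closes: p1 and ~p1 both at v.
Every branch closes (one shown): valid in S5.
S4-tableau for the negation ~(<>(p1 -> (p2 & p1)) -> []<>(p1 -> (p2 & p1))):
1. ~(<>(p1 -> (p2 & p1)) -> []<>(p1 -> (p2 & p1))), u
2. <>(p1 -> (p2 & p1)), u   [~->-rule on 1]
3. ~[]<>(p1 -> (p2 & p1)), u   [~->-rule on 1]
4. p1 -> (p2 & p1), v   [<>-rule on 2: fresh world v, uRv]
5. p2 & p1, v   [->-rule on 4 (branches; this branch)]
6. p2, v   [&-rule on 5]
7. p1, v   [&-rule on 5]
8. ~<>(p1 -> (p2 & p1)), w   [~[]-rule on 3: fresh world w, uRw]
9. ~(p1 -> (p2 & p1)), w   [~<>-rule on 8 via wRw]
10. p1, w   [~->-rule on 9]
11. ~(p2 & p1), w   [~->-rule on 9]
12. ~p2, w   [~&-rule on 11 (branches; this branch)]
Accessibility: uRu, uRv, uRw, vRv, wRw
Complete open branch: countermodel on an S4-frame, so not valid in S4, nor in K, T (the same frame is also a K-frame and a T-frame).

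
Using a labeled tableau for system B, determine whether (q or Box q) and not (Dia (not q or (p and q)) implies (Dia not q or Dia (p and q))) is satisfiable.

Unsatisfiable (every branch closes)

1. (q or Box q) and not (Dia (not q or (p and q)) implies (Dia not q or Dia (p and q))), 0
2. q or Box q, 0   [and-rule on 1]
3. not (Dia (not q or (p and q)) implies (Dia not q or Dia (p and q))), 0   [and-rule on 1]
4. Dia (not q or (p and q)), 0   [neg-implies-rule on 3]
5. not (Dia not q or Dia (p and q)), 0   [neg-implies-rule on 3]
6. not Dia not q, 0   [neg-or-rule on 5]
7. not Dia (p and q), 0   [neg-or-rule on 5]
8. q, 0   [neg-Dia-rule on 6 via 0R0]
9. not (p and q), 0   [neg-Dia-rule on 7 via 0R0]
10. Box q, 0   [or-rule on 2 (branches; this branch)]
11. not p, 0   [neg-and-rule on 9 (branches; this branch)]
12. not q or (p and q), 1   [Dia-rule on 4: fresh world 1, 0R1]
13. q, 1   [neg-Dia-rule on 6 via 0R1]
14. not (p and q), 1   [neg-Dia-rule on 7 via 0R1]
15. p and q, 1   [or-rule on 12 (branches; this branch)]
16. p, 1   [and-rule on 15]
17. not q, 1   [neg-and-rule on 14 (branches; this branch)]
Accessibility: 0R0, 0R1, 1R0, 1R1
Branch closes: q and not q both at 1.
(One branch shown.) All branches close.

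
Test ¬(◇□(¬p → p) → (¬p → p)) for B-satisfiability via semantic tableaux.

Unsatisfiable

1. ¬(◇□(¬p → p) → (¬p → p)), u
2. ◇□(¬p → p), u
3. ¬(¬p → p), u
4. ¬p, u
5. □(¬p → p), v
6. ¬p → p, u
7. ¬p → p, v
8. p, u
Accessibility: uRu, uRv, vRu, vRv
Branch closes: p and ¬p both at u.
Every branch closes; the branch above is one of them.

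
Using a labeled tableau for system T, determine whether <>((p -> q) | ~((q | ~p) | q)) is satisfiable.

1. <>((p -> q) | ~((q | ~p) | q)), u
2. (p -> q) | ~((q | ~p) | q), v
3. ~((q | ~p) | q), v
4. ~(q | ~p), v
5. ~q, v
6. p, v
Accessibility: uRu, uRv, vRv

Satisfiable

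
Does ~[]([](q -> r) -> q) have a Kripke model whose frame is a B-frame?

Satisfiable

1. ~[]([](q -> r) -> q), 0
2. ~([](q -> r) -> q), 1   [~[]-rule on 1: fresh world 1, 0R1]
3. [](q -> r), 1   [~->-rule on 2]
4. ~q, 1   [~->-rule on 2]
5. q -> r, 0   [[]-rule on 3 via 1R0]
6. q -> r, 1   [[]-rule on 3 via 1R1]
7. r, 0   [->-rule on 5 (branches; this branch)]
8. r, 1   [->-rule on 6 (branches; this branch)]
Accessibility: 0R0, 0R1, 1R0, 1R1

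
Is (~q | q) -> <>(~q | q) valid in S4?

Tableau for the negation ~((~q | q) -> <>(~q | q)):
1. ~((~q | q) -> <>(~q | q)), 0
2. ~q | q, 0
3. ~<>(~q | q), 0
4. ~(~q | q), 0
5. q, 0
6. ~q, 0
Accessibility: 0R0
Branch closes: q and ~q both at 0.
All branches of the negation close; one closing branch shown above.

Yes, valid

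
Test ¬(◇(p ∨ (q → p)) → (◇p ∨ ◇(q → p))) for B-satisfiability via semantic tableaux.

Unsatisfiable (every branch closes)

1. ¬(◇(p ∨ (q → p)) → (◇p ∨ ◇(q → p))), w0
2. ◇(p ∨ (q → p)), w0
3. ¬(◇p ∨ ◇(q → p)), w0
4. ¬◇p, w0
5. ¬◇(q → p), w0
6. ¬p, w0
7. ¬(q → p), w0
8. q, w0
9. p ∨ (q → p), w1
10. ¬p, w1
11. ¬(q → p), w1
12. q, w1
13. q → p, w1
14. p, w1
Accessibility: w0Rw0, w0Rw1, w1Rw0, w1Rw1
Branch closes: p and ¬p both at w1.
All branches of the tableau close; one closing branch shown above.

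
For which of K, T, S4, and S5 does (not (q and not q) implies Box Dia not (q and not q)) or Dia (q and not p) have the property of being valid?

T-tableau for the negation not ((not (q and not q) implies Box Dia not (q and not q)) or Dia (q and not p)):
1. not ((not (q and not q) implies Box Dia not (q and not q)) or Dia (q and not p)), 0
2. not (not (q and not q) implies Box Dia not (q and not q)), 0   [neg-or-rule on 1]
3. not Dia (q and not p), 0   [neg-or-rule on 1]
4. not (q and not q), 0   [neg-implies-rule on 2]
5. not Box Dia not (q and not q), 0   [neg-implies-rule on 2]
6. not (q and not p), 0   [neg-Dia-rule on 3 via 0R0]
7. q, 0   [neg-and-rule on 4 (branches; this branch)]
8. p, 0   [neg-and-rule on 6 (branches; this branch)]
9. not Dia not (q and not q), 1   [neg-Box-rule on 5: fresh world 1, 0R1]
10. not (q and not p), 1   [neg-Dia-rule on 3 via 0R1]
11. q and not q, 1   [neg-Dia-rule on 9 via 1R1]
12. q, 1   [and-rule on 11]
13. not q, 1   [and-rule on 11]
Accessibility: 0R0, 0R1, 1R1
Branch closes: q and not q both at 1.
Every branch closes (one shown): valid in T, hence also in S4, S5 (every theorem of T is a theorem of S4 and S5).
K-tableau for the negation not ((not (q and not q) implies Box Dia not (q and not q)) or Dia (q and not p)):
1. not ((not (q and not q) implies Box Dia not (q and not q)) or Dia (q and not p)), 0
2. not (not (q and not q) implies Box Dia not (q and not q)), 0   [neg-or-rule on 1]
3. not Dia (q and not p), 0   [neg-or-rule on 1]
4. not (q and not q), 0   [neg-implies-rule on 2]
5. not Box Dia not (q and not q), 0   [neg-implies-rule on 2]
6. q, 0   [neg-and-rule on 4 (branches; this branch)]
7. not Dia not (q and not q), 1   [neg-Box-rule on 5: fresh world 1, 0R1]
8. not (q and not p), 1   [neg-Dia-rule on 3 via 0R1]
9. p, 1   [neg-and-rule on 8 (branches; this branch)]
Accessibility: 0R1
Complete open branch: countermodel on a K-frame, so not valid in K.

T, S4, S5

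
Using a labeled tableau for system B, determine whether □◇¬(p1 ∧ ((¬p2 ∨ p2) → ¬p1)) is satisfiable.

1. □◇¬(p1 ∧ ((¬p2 ∨ p2) → ¬p1)), 0
2. ◇¬(p1 ∧ ((¬p2 ∨ p2) → ¬p1)), 0
3. ¬(p1 ∧ ((¬p2 ∨ p2) → ¬p1)), 1
4. ◇¬(p1 ∧ ((¬p2 ∨ p2) → ¬p1)), 1
5. ¬((¬p2 ∨ p2) → ¬p1), 1
6. ¬p2 ∨ p2, 1
7. p1, 1
8. p2, 1
9. ¬(p1 ∧ ((¬p2 ∨ p2) → ¬p1)), 2
10. ¬((¬p2 ∨ p2) → ¬p1), 2
11. ¬p2 ∨ p2, 2
12. p1, 2
13. p2, 2
Accessibility: 0R0, 0R1, 1R0, 1R1, 1R2, 2R1, 2R2

Yes, satisfiable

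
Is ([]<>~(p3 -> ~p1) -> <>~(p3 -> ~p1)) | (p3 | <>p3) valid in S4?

Valid

Tableau for the negation ~(([]<>~(p3 -> ~p1) -> <>~(p3 -> ~p1)) | (p3 | <>p3)):
1. ~(([]<>~(p3 -> ~p1) -> <>~(p3 -> ~p1)) | (p3 | <>p3)), w0
2. ~([]<>~(p3 -> ~p1) -> <>~(p3 -> ~p1)), w0
3. ~(p3 | <>p3), w0
4. []<>~(p3 -> ~p1), w0
5. ~<>~(p3 -> ~p1), w0
6. ~p3, w0
7. ~<>p3, w0
8. <>~(p3 -> ~p1), w0
9. p3 -> ~p1, w0
10. ~p1, w0
11. ~(p3 -> ~p1), w1
12. p3, w1
13. p1, w1
14. <>~(p3 -> ~p1), w1
15. p3 -> ~p1, w1
16. ~p3, w1
Accessibility: w0Rw0, w0Rw1, w1Rw1
Branch closes: p3 and ~p3 both at w1.
Every branch of the negation's tableau closes; the branch above is one of them.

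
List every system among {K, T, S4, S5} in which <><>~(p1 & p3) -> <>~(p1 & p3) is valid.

S4, S5

T-tableau for the negation ~(<><>~(p1 & p3) -> <>~(p1 & p3)):
1. ~(<><>~(p1 & p3) -> <>~(p1 & p3)), 0
2. <><>~(p1 & p3), 0
3. ~<>~(p1 & p3), 0
4. p1 & p3, 0
5. p1, 0
6. p3, 0
7. <>~(p1 & p3), 1
8. p1 & p3, 1
9. p1, 1
10. p3, 1
11. ~(p1 & p3), 2
12. ~p3, 2
Accessibility: 0R0, 0R1, 1R1, 1R2, 2R2
Complete open branch: countermodel on a T-frame, so not valid in T, nor in K (the same frame is also a K-frame).
S4-tableau for the negation ~(<><>~(p1 & p3) -> <>~(p1 & p3)):
1. ~(<><>~(p1 & p3) -> <>~(p1 & p3)), 0
2. <><>~(p1 & p3), 0
3. ~<>~(p1 & p3), 0
4. p1 & p3, 0
5. p1, 0
6. p3, 0
7. <>~(p1 & p3), 1
8. p1 & p3, 1
9. p1, 1
10. p3, 1
11. ~(p1 & p3), 2
12. p1 & p3, 2
13. p1, 2
14. p3, 2
15. ~p3, 2
Accessibility: 0R0, 0R1, 0R2, 1R1, 1R2, 2R2
Branch closes: p3 and ~p3 both at 2.
Every branch closes (one shown): valid in S4, hence also in S5 (every theorem of S4 is a theorem of S5).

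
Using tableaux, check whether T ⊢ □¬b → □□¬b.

Tableau for the negation ¬(□¬b → □□¬b):
1. ¬(□¬b → □□¬b), u
2. □¬b, u
3. ¬□□¬b, u
4. ¬b, u
5. ¬□¬b, v
6. ¬b, v
7. b, w
Accessibility: uRu, uRv, vRv, vRw, wRw
The negation has an open branch (countermodel exists).

Invalid (countermodel exists)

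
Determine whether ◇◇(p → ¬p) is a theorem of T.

Tableau for the negation ¬◇◇(p → ¬p):
1. ¬◇◇(p → ¬p), 0
2. ¬◇(p → ¬p), 0
3. ¬(p → ¬p), 0
4. p, 0
Accessibility: 0R0
The negation has an open branch (countermodel exists).

Not valid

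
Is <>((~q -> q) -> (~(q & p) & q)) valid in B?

Tableau for the negation ~<>((~q -> q) -> (~(q & p) & q)):
1. ~<>((~q -> q) -> (~(q & p) & q)), w0
2. ~((~q -> q) -> (~(q & p) & q)), w0
3. ~q -> q, w0
4. ~(~(q & p) & q), w0
5. q, w0
6. q & p, w0
7. p, w0
Accessibility: w0Rw0
The negation has an open branch (countermodel exists).

No, not valid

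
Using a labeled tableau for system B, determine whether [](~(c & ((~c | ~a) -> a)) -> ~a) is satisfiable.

Satisfiable (open branch found)

1. [](~(c & ((~c | ~a) -> a)) -> ~a), w0
2. ~(c & ((~c | ~a) -> a)) -> ~a, w0
3. ~a, w0
Accessibility: w0Rw0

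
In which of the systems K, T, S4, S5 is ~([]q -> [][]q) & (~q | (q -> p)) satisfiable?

S4-tableau for the formula:
1. ~([]q -> [][]q) & (~q | (q -> p)), w0
2. ~([]q -> [][]q), w0
3. ~q | (q -> p), w0
4. []q, w0
5. ~[][]q, w0
6. q, w0
7. q -> p, w0
8. p, w0
9. ~[]q, w1
10. q, w1
11. ~q, w2
12. q, w2
Accessibility: w0Rw0, w0Rw1, w0Rw2, w1Rw1, w1Rw2, w2Rw2
Branch closes: q and ~q both at w2.
Every branch closes (one shown): unsatisfiable in S4, hence also in S5 (every S5-frame is an S4-frame).
T-tableau for the formula:
1. ~([]q -> [][]q) & (~q | (q -> p)), w0
2. ~([]q -> [][]q), w0
3. ~q | (q -> p), w0
4. []q, w0
5. ~[][]q, w0
6. q, w0
7. q -> p, w0
8. p, w0
9. ~[]q, w1
10. q, w1
11. ~q, w2
Accessibility: w0Rw0, w0Rw1, w1Rw1, w1Rw2, w2Rw2
Complete open branch: satisfiable in T, hence also in K (this T-model is also a K-model).

K, T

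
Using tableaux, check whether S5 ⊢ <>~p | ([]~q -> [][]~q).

Tableau for the negation ~(<>~p | ([]~q -> [][]~q)):
1. ~(<>~p | ([]~q -> [][]~q)), w0
2. ~<>~p, w0
3. ~([]~q -> [][]~q), w0
4. []~q, w0
5. ~[][]~q, w0
6. p, w0
7. ~q, w0
8. ~[]~q, w1
9. p, w1
10. ~q, w1
11. q, w2
12. p, w2
13. ~q, w2
Accessibility: w0Rw0, w0Rw1, w0Rw2, w1Rw0, w1Rw1, w1Rw2, w2Rw0, w2Rw1, w2Rw2
Branch closes: q and ~q both at w2.
Every branch of the negation's tableau closes; the branch above is one of them.

Yes, valid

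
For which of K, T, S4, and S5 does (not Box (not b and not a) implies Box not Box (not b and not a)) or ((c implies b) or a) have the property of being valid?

S5

S5-tableau for the negation not ((not Box (not b and not a) implies Box not Box (not b and not a)) or ((c implies b) or a)):
1. not ((not Box (not b and not a) implies Box not Box (not b and not a)) or ((c implies b) or a)), w0
2. not (not Box (not b and not a) implies Box not Box (not b and not a)), w0
3. not ((c implies b) or a), w0
4. not Box (not b and not a), w0
5. not Box not Box (not b and not a), w0
6. not (c implies b), w0
7. not a, w0
8. c, w0
9. not b, w0
10. not (not b and not a), w1
11. a, w1
12. Box (not b and not a), w2
13. not b and not a, w0
14. not b and not a, w1
15. not b, w1
16. not a, w1
Accessibility: w0Rw0, w0Rw1, w0Rw2, w1Rw0, w1Rw1, w1Rw2, w2Rw0, w2Rw1, w2Rw2
Branch closes: a and not a both at w1.
Every branch closes (one shown): valid in S5.
S4-tableau for the negation not ((not Box (not b and not a) implies Box not Box (not b and not a)) or ((c implies b) or a)):
1. not ((not Box (not b and not a) implies Box not Box (not b and not a)) or ((c implies b) or a)), w0
2. not (not Box (not b and not a) implies Box not Box (not b and not a)), w0
3. not ((c implies b) or a), w0
4. not Box (not b and not a), w0
5. not Box not Box (not b and not a), w0
6. not (c implies b), w0
7. not a, w0
8. c, w0
9. not b, w0
10. not (not b and not a), w1
11. a, w1
12. Box (not b and not a), w2
13. not b and not a, w2
14. not b, w2
15. not a, w2
Accessibility: w0Rw0, w0Rw1, w0Rw2, w1Rw1, w2Rw2
Complete open branch: countermodel on an S4-frame, so not valid in S4, nor in K, T (the same frame is also a K-frame and a T-frame).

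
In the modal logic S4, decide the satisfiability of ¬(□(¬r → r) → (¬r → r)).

Unsatisfiable

1. ¬(□(¬r → r) → (¬r → r)), w0
2. □(¬r → r), w0   [¬→-rule on 1]
3. ¬(¬r → r), w0   [¬→-rule on 1]
4. ¬r, w0   [¬→-rule on 3]
5. ¬r → r, w0   [□-rule on 2 via w0Rw0]
6. r, w0   [→-rule on 5 (branches; this branch)]
Accessibility: w0Rw0
Branch closes: r and ¬r both at w0.
All branches of the tableau close; one closing branch shown above.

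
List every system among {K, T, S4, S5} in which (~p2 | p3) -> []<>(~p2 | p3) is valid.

S4-tableau for the negation ~((~p2 | p3) -> []<>(~p2 | p3)):
1. ~((~p2 | p3) -> []<>(~p2 | p3)), w0
2. ~p2 | p3, w0   [~->-rule on 1]
3. ~[]<>(~p2 | p3), w0   [~->-rule on 1]
4. p3, w0   [|-rule on 2 (branches; this branch)]
5. ~<>(~p2 | p3), w1   [~[]-rule on 3: fresh world w1, w0Rw1]
6. ~(~p2 | p3), w1   [~<>-rule on 5 via w1Rw1]
7. p2, w1   [~|-rule on 6]
8. ~p3, w1   [~|-rule on 6]
Accessibility: w0Rw0, w0Rw1, w1Rw1
Complete open branch: countermodel on an S4-frame, so not valid in S4, nor in K, T (the same frame is also a K-frame and a T-frame).
S5-tableau for the negation ~((~p2 | p3) -> []<>(~p2 | p3)):
1. ~((~p2 | p3) -> []<>(~p2 | p3)), w0
2. ~p2 | p3, w0   [~->-rule on 1]
3. ~[]<>(~p2 | p3), w0   [~->-rule on 1]
4. p3, w0   [|-rule on 2 (branches; this branch)]
5. ~<>(~p2 | p3), w1   [~[]-rule on 3: fresh world w1, w0Rw1]
6. ~(~p2 | p3), w0   [~<>-rule on 5 via w1Rw0]
7. p2, w0   [~|-rule on 6]
8. ~p3, w0   [~|-rule on 6]
Accessibility: w0Rw0, w0Rw1, w1Rw0, w1Rw1
Branch closes: p3 and ~p3 both at w0.
Every branch closes (one shown): valid in S5.

S5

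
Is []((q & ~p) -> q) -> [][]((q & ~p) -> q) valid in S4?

Tableau for the negation ~([]((q & ~p) -> q) -> [][]((q & ~p) -> q)):
1. ~([]((q & ~p) -> q) -> [][]((q & ~p) -> q)), u
2. []((q & ~p) -> q), u
3. ~[][]((q & ~p) -> q), u
4. (q & ~p) -> q, u
5. ~(q & ~p), u
6. p, u
7. ~[]((q & ~p) -> q), v
8. (q & ~p) -> q, v
9. ~(q & ~p), v
10. p, v
11. ~((q & ~p) -> q), w
12. q & ~p, w
13. ~q, w
14. q, w
15. ~p, w
Accessibility: uRu, uRv, uRw, vRv, vRw, wRw
Branch closes: q and ~q both at w.
All branches of the negation close; one closing branch shown above.

Valid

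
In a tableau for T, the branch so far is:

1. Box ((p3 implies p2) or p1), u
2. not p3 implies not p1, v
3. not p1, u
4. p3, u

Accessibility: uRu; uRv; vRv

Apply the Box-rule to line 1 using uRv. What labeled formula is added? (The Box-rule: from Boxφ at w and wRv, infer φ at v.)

(p3 implies p2) or p1, v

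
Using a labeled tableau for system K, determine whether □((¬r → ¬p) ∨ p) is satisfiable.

1. □((¬r → ¬p) ∨ p), 0

Satisfiable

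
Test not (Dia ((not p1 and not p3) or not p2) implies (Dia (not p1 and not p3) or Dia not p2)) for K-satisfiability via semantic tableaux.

1. not (Dia ((not p1 and not p3) or not p2) implies (Dia (not p1 and not p3) or Dia not p2)), 0
2. Dia ((not p1 and not p3) or not p2), 0   [neg-implies-rule on 1]
3. not (Dia (not p1 and not p3) or Dia not p2), 0   [neg-implies-rule on 1]
4. not Dia (not p1 and not p3), 0   [neg-or-rule on 3]
5. not Dia not p2, 0   [neg-or-rule on 3]
6. (not p1 and not p3) or not p2, 1   [Dia-rule on 2: fresh world 1, 0R1]
7. not (not p1 and not p3), 1   [neg-Dia-rule on 4 via 0R1]
8. p2, 1   [neg-Dia-rule on 5 via 0R1]
9. not p1 and not p3, 1   [or-rule on 6 (branches; this branch)]
10. not p1, 1   [and-rule on 9]
11. not p3, 1   [and-rule on 9]
12. p3, 1   [neg-and-rule on 7 (branches; this branch)]
Accessibility: 0R1
Branch closes: p3 and not p3 both at 1.
(One branch shown.) All branches close.

Unsatisfiable (every branch closes)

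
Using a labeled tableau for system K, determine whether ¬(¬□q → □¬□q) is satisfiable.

Satisfiable

1. ¬(¬□q → □¬□q), u
2. ¬□q, u
3. ¬□¬□q, u
4. ¬q, v
5. □q, w
Accessibility: uRv, uRw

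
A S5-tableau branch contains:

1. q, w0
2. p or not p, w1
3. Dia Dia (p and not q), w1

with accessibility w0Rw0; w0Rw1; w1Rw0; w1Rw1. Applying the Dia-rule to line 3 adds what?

a fresh world w2 with w1Rw2, and Dia (p and not q) at w2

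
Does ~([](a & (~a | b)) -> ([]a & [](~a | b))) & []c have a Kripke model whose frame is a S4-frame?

1. ~([](a & (~a | b)) -> ([]a & [](~a | b))) & []c, 0
2. ~([](a & (~a | b)) -> ([]a & [](~a | b))), 0
3. []c, 0
4. [](a & (~a | b)), 0
5. ~([]a & [](~a | b)), 0
6. c, 0
7. a & (~a | b), 0
8. a, 0
9. ~a | b, 0
10. ~[](~a | b), 0
11. b, 0
12. ~(~a | b), 1
13. a, 1
14. ~b, 1
15. c, 1
16. a & (~a | b), 1
17. ~a | b, 1
18. b, 1
Accessibility: 0R0, 0R1, 1R1
Branch closes: b and ~b both at 1.
All branches of the tableau close; one closing branch shown above.

Unsatisfiable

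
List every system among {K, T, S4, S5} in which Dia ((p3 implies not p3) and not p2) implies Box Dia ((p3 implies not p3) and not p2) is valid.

S5-tableau for the negation not (Dia ((p3 implies not p3) and not p2) implies Box Dia ((p3 implies not p3) and not p2)):
1. not (Dia ((p3 implies not p3) and not p2) implies Box Dia ((p3 implies not p3) and not p2)), u
2. Dia ((p3 implies not p3) and not p2), u
3. not Box Dia ((p3 implies not p3) and not p2), u
4. (p3 implies not p3) and not p2, v
5. p3 implies not p3, v
6. not p2, v
7. not p3, v
8. not Dia ((p3 implies not p3) and not p2), w
9. not ((p3 implies not p3) and not p2), u
10. not ((p3 implies not p3) and not p2), v
11. not ((p3 implies not p3) and not p2), w
12. not (p3 implies not p3), u
13. p3, u
14. not (p3 implies not p3), v
15. p3, v
Accessibility: uRu, uRv, uRw, vRu, vRv, vRw, wRu, wRv, wRw
Branch closes: p3 and not p3 both at v.
Every branch closes (one shown): valid in S5.
S4-tableau for the negation not (Dia ((p3 implies not p3) and not p2) implies Box Dia ((p3 implies not p3) and not p2)):
1. not (Dia ((p3 implies not p3) and not p2) implies Box Dia ((p3 implies not p3) and not p2)), u
2. Dia ((p3 implies not p3) and not p2), u
3. not Box Dia ((p3 implies not p3) and not p2), u
4. (p3 implies not p3) and not p2, v
5. p3 implies not p3, v
6. not p2, v
7. not p3, v
8. not Dia ((p3 implies not p3) and not p2), w
9. not ((p3 implies not p3) and not p2), w
10. p2, w
Accessibility: uRu, uRv, uRw, vRv, wRw
Complete open branch: countermodel on an S4-frame, so not valid in S4, nor in K, T (the same frame is also a K-frame and a T-frame).

S5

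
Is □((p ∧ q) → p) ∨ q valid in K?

Tableau for the negation ¬(□((p ∧ q) → p) ∨ q):
1. ¬(□((p ∧ q) → p) ∨ q), 0
2. ¬□((p ∧ q) → p), 0   [¬∨-rule on 1]
3. ¬q, 0   [¬∨-rule on 1]
4. ¬((p ∧ q) → p), 1   [¬□-rule on 2: fresh world 1, 0R1]
5. p ∧ q, 1   [¬→-rule on 4]
6. ¬p, 1   [¬→-rule on 4]
7. p, 1   [∧-rule on 5]
8. q, 1   [∧-rule on 5]
Accessibility: 0R1
Branch closes: p and ¬p both at 1.
All branches of the negation close; one closing branch shown above.

Yes, valid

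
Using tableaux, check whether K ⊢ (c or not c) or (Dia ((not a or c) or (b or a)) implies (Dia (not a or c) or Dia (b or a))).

Yes, valid

Tableau for the negation not ((c or not c) or (Dia ((not a or c) or (b or a)) implies (Dia (not a or c) or Dia (b or a)))):
1. not ((c or not c) or (Dia ((not a or c) or (b or a)) implies (Dia (not a or c) or Dia (b or a)))), 0
2. not (c or not c), 0
3. not (Dia ((not a or c) or (b or a)) implies (Dia (not a or c) or Dia (b or a))), 0
4. not c, 0
5. c, 0
Branch closes: c and not c both at 0.
All branches of the negation close; one closing branch shown above.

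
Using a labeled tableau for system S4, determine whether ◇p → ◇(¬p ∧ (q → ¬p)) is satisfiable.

1. ◇p → ◇(¬p ∧ (q → ¬p)), 0
2. ◇(¬p ∧ (q → ¬p)), 0
3. ¬p ∧ (q → ¬p), 1
4. ¬p, 1
5. q → ¬p, 1
Accessibility: 0R0, 0R1, 1R1

Satisfiable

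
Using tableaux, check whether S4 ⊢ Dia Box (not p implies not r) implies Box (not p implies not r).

Invalid (countermodel exists)

Tableau for the negation not (Dia Box (not p implies not r) implies Box (not p implies not r)):
1. not (Dia Box (not p implies not r) implies Box (not p implies not r)), 0
2. Dia Box (not p implies not r), 0   [neg-implies-rule on 1]
3. not Box (not p implies not r), 0   [neg-implies-rule on 1]
4. Box (not p implies not r), 1   [Dia-rule on 2: fresh world 1, 0R1]
5. not p implies not r, 1   [Box-rule on 4 via 1R1]
6. not r, 1   [implies-rule on 5 (branches; this branch)]
7. not (not p implies not r), 2   [neg-Box-rule on 3: fresh world 2, 0R2]
8. not p, 2   [neg-implies-rule on 7]
9. r, 2   [neg-implies-rule on 7]
Accessibility: 0R0, 0R1, 0R2, 1R1, 2R2
The negation has an open branch (countermodel exists).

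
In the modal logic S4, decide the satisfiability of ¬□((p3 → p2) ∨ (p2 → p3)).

1. ¬□((p3 → p2) ∨ (p2 → p3)), w0
2. ¬((p3 → p2) ∨ (p2 → p3)), w1
3. ¬(p3 → p2), w1
4. ¬(p2 → p3), w1
5. p3, w1
6. ¬p2, w1
7. p2, w1
8. ¬p3, w1
Accessibility: w0Rw0, w0Rw1, w1Rw1
Branch closes: p2 and ¬p2 both at w1.
(One branch shown.) All branches close.

Unsatisfiable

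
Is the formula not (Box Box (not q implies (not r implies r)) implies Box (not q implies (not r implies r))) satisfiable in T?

Unsatisfiable

1. not (Box Box (not q implies (not r implies r)) implies Box (not q implies (not r implies r))), 0
2. Box Box (not q implies (not r implies r)), 0   [neg-implies-rule on 1]
3. not Box (not q implies (not r implies r)), 0   [neg-implies-rule on 1]
4. Box (not q implies (not r implies r)), 0   [Box-rule on 2 via 0R0]
5. not q implies (not r implies r), 0   [Box-rule on 4 via 0R0]
6. not r implies r, 0   [implies-rule on 5 (branches; this branch)]
7. r, 0   [implies-rule on 6 (branches; this branch)]
8. not (not q implies (not r implies r)), 1   [neg-Box-rule on 3: fresh world 1, 0R1]
9. not q, 1   [neg-implies-rule on 8]
10. not (not r implies r), 1   [neg-implies-rule on 8]
11. not r, 1   [neg-implies-rule on 10]
12. Box (not q implies (not r implies r)), 1   [Box-rule on 2 via 0R1]
13. not q implies (not r implies r), 1   [Box-rule on 4 via 0R1]
14. not r implies r, 1   [implies-rule on 13 (branches; this branch)]
15. r, 1   [implies-rule on 14 (branches; this branch)]
Accessibility: 0R0, 0R1, 1R1
Branch closes: r and not r both at 1.
Every branch closes; the branch above is one of them.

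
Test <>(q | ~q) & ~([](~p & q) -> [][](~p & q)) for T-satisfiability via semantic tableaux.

1. <>(q | ~q) & ~([](~p & q) -> [][](~p & q)), w0
2. <>(q | ~q), w0
3. ~([](~p & q) -> [][](~p & q)), w0
4. [](~p & q), w0
5. ~[][](~p & q), w0
6. ~p & q, w0
7. ~p, w0
8. q, w0
9. q | ~q, w1
10. ~p & q, w1
11. ~p, w1
12. q, w1
13. ~[](~p & q), w2
14. ~p & q, w2
15. ~p, w2
16. q, w2
17. ~(~p & q), w3
18. ~q, w3
Accessibility: w0Rw0, w0Rw1, w0Rw2, w1Rw1, w2Rw2, w2Rw3, w3Rw3

Satisfiable (open branch found)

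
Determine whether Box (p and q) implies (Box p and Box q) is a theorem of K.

Tableau for the negation not (Box (p and q) implies (Box p and Box q)):
1. not (Box (p and q) implies (Box p and Box q)), u
2. Box (p and q), u
3. not (Box p and Box q), u
4. not Box q, u
5. not q, v
6. p and q, v
7. p, v
8. q, v
Accessibility: uRv
Branch closes: q and not q both at v.
Every branch of the negation's tableau closes; the branch above is one of them.

Yes, valid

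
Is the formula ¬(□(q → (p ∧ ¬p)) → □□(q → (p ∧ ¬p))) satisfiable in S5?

1. ¬(□(q → (p ∧ ¬p)) → □□(q → (p ∧ ¬p))), u
2. □(q → (p ∧ ¬p)), u
3. ¬□□(q → (p ∧ ¬p)), u
4. q → (p ∧ ¬p), u
5. ¬q, u
6. ¬□(q → (p ∧ ¬p)), v
7. q → (p ∧ ¬p), v
8. ¬q, v
9. ¬(q → (p ∧ ¬p)), w
10. q, w
11. ¬(p ∧ ¬p), w
12. q → (p ∧ ¬p), w
13. p, w
14. p ∧ ¬p, w
15. ¬p, w
Accessibility: uRu, uRv, uRw, vRu, vRv, vRw, wRu, wRv, wRw
Branch closes: p and ¬p both at w.
(One branch shown.) All branches close.

No, unsatisfiable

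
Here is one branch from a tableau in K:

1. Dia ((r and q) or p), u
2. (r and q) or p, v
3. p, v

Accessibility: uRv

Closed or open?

There is no literal clash: for every atom and world, at most one sign appears.

No, open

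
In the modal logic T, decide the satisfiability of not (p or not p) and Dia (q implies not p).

No, unsatisfiable

1. not (p or not p) and Dia (q implies not p), 0
2. not (p or not p), 0
3. Dia (q implies not p), 0
4. not p, 0
5. p, 0
Accessibility: 0R0
Branch closes: p and not p both at 0.
All branches of the tableau close; one closing branch shown above.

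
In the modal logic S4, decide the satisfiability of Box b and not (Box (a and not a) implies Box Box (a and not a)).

Unsatisfiable (every branch closes)

1. Box b and not (Box (a and not a) implies Box Box (a and not a)), w0
2. Box b, w0   [and-rule on 1]
3. not (Box (a and not a) implies Box Box (a and not a)), w0   [and-rule on 1]
4. Box (a and not a), w0   [neg-implies-rule on 3]
5. not Box Box (a and not a), w0   [neg-implies-rule on 3]
6. b, w0   [Box-rule on 2 via w0Rw0]
7. a and not a, w0   [Box-rule on 4 via w0Rw0]
8. a, w0   [and-rule on 7]
9. not a, w0   [and-rule on 7]
Accessibility: w0Rw0
Branch closes: a and not a both at w0.
All branches of the tableau close; one closing branch shown above.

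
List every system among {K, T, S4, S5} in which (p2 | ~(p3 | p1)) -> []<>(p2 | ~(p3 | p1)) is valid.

S4-tableau for the negation ~((p2 | ~(p3 | p1)) -> []<>(p2 | ~(p3 | p1))):
1. ~((p2 | ~(p3 | p1)) -> []<>(p2 | ~(p3 | p1))), w0
2. p2 | ~(p3 | p1), w0
3. ~[]<>(p2 | ~(p3 | p1)), w0
4. ~(p3 | p1), w0
5. ~p3, w0
6. ~p1, w0
7. ~<>(p2 | ~(p3 | p1)), w1
8. ~(p2 | ~(p3 | p1)), w1
9. ~p2, w1
10. p3 | p1, w1
11. p1, w1
Accessibility: w0Rw0, w0Rw1, w1Rw1
Complete open branch: countermodel on an S4-frame, so not valid in S4, nor in K, T (the same frame is also a K-frame and a T-frame).
S5-tableau for the negation ~((p2 | ~(p3 | p1)) -> []<>(p2 | ~(p3 | p1))):
1. ~((p2 | ~(p3 | p1)) -> []<>(p2 | ~(p3 | p1))), w0
2. p2 | ~(p3 | p1), w0
3. ~[]<>(p2 | ~(p3 | p1)), w0
4. ~(p3 | p1), w0
5. ~p3, w0
6. ~p1, w0
7. ~<>(p2 | ~(p3 | p1)), w1
8. ~(p2 | ~(p3 | p1)), w0
9. ~p2, w0
10. p3 | p1, w0
11. ~(p2 | ~(p3 | p1)), w1
12. ~p2, w1
13. p3 | p1, w1
14. p1, w0
Accessibility: w0Rw0, w0Rw1, w1Rw0, w1Rw1
Branch closes: p1 and ~p1 both at w0.
Every branch closes (one shown): valid in S5.

S5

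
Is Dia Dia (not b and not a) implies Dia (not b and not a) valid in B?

Tableau for the negation not (Dia Dia (not b and not a) implies Dia (not b and not a)):
1. not (Dia Dia (not b and not a) implies Dia (not b and not a)), u
2. Dia Dia (not b and not a), u
3. not Dia (not b and not a), u
4. not (not b and not a), u
5. a, u
6. Dia (not b and not a), v
7. not (not b and not a), v
8. a, v
9. not b and not a, w
10. not b, w
11. not a, w
Accessibility: uRu, uRv, vRu, vRv, vRw, wRv, wRw
The negation has an open branch (countermodel exists).

Invalid (countermodel exists)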